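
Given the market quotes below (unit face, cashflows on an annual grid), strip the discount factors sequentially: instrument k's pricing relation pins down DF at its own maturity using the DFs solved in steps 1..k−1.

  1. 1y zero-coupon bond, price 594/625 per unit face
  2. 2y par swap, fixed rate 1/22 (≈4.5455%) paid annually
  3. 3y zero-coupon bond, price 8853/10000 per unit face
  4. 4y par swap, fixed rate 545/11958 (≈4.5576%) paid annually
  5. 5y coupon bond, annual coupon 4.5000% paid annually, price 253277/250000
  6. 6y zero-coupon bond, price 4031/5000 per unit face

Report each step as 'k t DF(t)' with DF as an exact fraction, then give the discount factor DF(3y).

1 1 594/625
2 2 572/625
3 3 8853/10000
4 4 1673/2000
5 5 163/200
6 6 4031/5000
DF(3y) = 8853/10000 ≈ 0.885300

step 1 [1y] zero: DF = P = 594/625 ≈ 0.950400
step 2 [2y] swap r/1=1/22: DF=(1 − 1/22·(0.950400))/(1+1/22) = 572/625 ≈ 0.915200
step 3 [3y] zero: DF = P = 8853/10000 ≈ 0.885300
step 4 [4y] swap r/1=545/11958: DF=(1 − 545/11958·(0.950400+0.915200+0.885300))/(1+545/11958) = 1673/2000 ≈ 0.836500
step 5 [5y] bond c/1=9/200: DF=(253277/250000 − 9/200·(0.950400+0.915200+0.885300+0.836500))/(1+9/200) = 163/200 ≈ 0.815000
step 6 [6y] zero: DF = P = 4031/5000 ≈ 0.806200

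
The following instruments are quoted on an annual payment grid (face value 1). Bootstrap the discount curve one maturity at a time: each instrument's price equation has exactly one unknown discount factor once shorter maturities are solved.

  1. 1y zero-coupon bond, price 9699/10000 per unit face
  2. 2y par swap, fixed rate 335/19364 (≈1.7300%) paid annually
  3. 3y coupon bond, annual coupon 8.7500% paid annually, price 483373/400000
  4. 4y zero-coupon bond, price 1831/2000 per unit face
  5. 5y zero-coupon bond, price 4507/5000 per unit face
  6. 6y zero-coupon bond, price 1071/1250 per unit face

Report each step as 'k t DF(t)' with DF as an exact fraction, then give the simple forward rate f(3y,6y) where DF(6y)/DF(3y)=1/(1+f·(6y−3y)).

step 1 [1y] zero: DF = P = 9699/10000 ≈ 0.969900
step 2 [2y] swap r/1=335/19364: DF=(1 − 335/19364·(0.969900))/(1+335/19364) = 1933/2000 ≈ 0.966500
step 3 [3y] bond c/1=7/80: DF=(483373/400000 − 7/80·(0.969900+0.966500))/(1+7/80) = 4777/5000 ≈ 0.955400
step 4 [4y] zero: DF = P = 1831/2000 ≈ 0.915500
step 5 [5y] zero: DF = P = 4507/5000 ≈ 0.901400
step 6 [6y] zero: DF = P = 1071/1250 ≈ 0.856800

1 1 9699/10000
2 2 1933/2000
3 3 4777/5000
4 4 1831/2000
5 5 4507/5000
6 6 1071/1250
f(3y,6y) = ((4777/5000)/(1071/1250) − 1)/(3) = 29/756 ≈ 3.8360%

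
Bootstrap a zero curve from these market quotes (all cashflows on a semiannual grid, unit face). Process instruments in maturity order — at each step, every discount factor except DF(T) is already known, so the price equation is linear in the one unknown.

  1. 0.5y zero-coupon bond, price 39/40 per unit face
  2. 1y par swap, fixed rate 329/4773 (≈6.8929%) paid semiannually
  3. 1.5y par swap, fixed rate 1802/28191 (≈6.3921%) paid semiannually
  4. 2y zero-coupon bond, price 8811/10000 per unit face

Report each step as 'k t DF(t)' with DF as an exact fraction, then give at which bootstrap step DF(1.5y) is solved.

step 1 [0.5y] zero: DF = P = 39/40 ≈ 0.975000
step 2 [1y] swap r/2=329/9546: DF=(1 − 329/9546·(0.975000))/(1+329/9546) = 4671/5000 ≈ 0.934200
step 3 [1.5y] swap r/2=901/28191: DF=(1 − 901/28191·(0.975000+0.934200))/(1+901/28191) = 9099/10000 ≈ 0.909900
step 4 [2y] zero: DF = P = 8811/10000 ≈ 0.881100

1 1/2 39/40
2 1 4671/5000
3 3/2 9099/10000
4 2 8811/10000
DF(1.5y) is solved at step 3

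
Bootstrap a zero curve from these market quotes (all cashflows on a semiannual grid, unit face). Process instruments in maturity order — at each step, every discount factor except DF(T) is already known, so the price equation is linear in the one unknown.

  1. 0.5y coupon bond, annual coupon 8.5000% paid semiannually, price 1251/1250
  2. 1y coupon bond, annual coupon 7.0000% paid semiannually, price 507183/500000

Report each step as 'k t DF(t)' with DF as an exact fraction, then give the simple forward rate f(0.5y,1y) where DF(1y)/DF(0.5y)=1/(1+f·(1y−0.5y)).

1 1/2 24/25
2 1 2369/2500
f(0.5y,1y) = ((24/25)/(2369/2500) − 1)/(1/2) = 62/2369 ≈ 2.6171%

step 1 [0.5y] bond c/2=17/400: DF=(1251/1250 − 17/400·(0))/(1+17/400) = 24/25 ≈ 0.960000
step 2 [1y] bond c/2=7/200: DF=(507183/500000 − 7/200·(0.960000))/(1+7/200) = 2369/2500 ≈ 0.947600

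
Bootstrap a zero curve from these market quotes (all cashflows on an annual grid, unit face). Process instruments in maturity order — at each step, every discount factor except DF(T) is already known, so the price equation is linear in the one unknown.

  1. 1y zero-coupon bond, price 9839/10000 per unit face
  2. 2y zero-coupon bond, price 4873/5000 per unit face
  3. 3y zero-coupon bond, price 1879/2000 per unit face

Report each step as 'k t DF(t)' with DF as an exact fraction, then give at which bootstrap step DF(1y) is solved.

1 1 9839/10000
2 2 4873/5000
3 3 1879/2000
DF(1y) is solved at step 1

step 1 [1y] zero: DF = P = 9839/10000 ≈ 0.983900
step 2 [2y] zero: DF = P = 4873/5000 ≈ 0.974600
step 3 [3y] zero: DF = P = 1879/2000 ≈ 0.939500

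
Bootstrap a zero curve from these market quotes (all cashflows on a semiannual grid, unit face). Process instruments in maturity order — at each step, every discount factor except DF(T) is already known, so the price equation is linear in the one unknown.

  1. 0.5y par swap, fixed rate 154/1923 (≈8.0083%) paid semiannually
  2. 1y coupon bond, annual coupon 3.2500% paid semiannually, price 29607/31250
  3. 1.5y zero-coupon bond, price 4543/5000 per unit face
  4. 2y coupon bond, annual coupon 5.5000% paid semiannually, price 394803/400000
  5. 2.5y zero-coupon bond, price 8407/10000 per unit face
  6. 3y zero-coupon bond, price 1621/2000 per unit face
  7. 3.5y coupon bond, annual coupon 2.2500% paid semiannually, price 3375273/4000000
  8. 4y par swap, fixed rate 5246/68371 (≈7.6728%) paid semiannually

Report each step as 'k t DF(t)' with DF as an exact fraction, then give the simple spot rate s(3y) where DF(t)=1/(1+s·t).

1 1/2 1923/2000
2 1 9169/10000
3 3/2 4543/5000
4 2 443/500
5 5/2 8407/10000
6 3 1621/2000
7 7/2 969/1250
8 4 7377/10000
s(3y) = (1/(1621/2000) − 1)/(3) = 379/4863 ≈ 7.7935%

step 1 [0.5y] swap r/2=77/1923: DF=(1 − 77/1923·(0))/(1+77/1923) = 1923/2000 ≈ 0.961500
step 2 [1y] bond c/2=13/800: DF=(29607/31250 − 13/800·(0.961500))/(1+13/800) = 9169/10000 ≈ 0.916900
step 3 [1.5y] zero: DF = P = 4543/5000 ≈ 0.908600
step 4 [2y] bond c/2=11/400: DF=(394803/400000 − 11/400·(0.961500+0.916900+0.908600))/(1+11/400) = 443/500 ≈ 0.886000
step 5 [2.5y] zero: DF = P = 8407/10000 ≈ 0.840700
step 6 [3y] zero: DF = P = 1621/2000 ≈ 0.810500
step 7 [3.5y] bond c/2=9/800: DF=(3375273/4000000 − 9/800·(0.961500+0.916900+0.908600+0.886000+0.840700+0.810500))/(1+9/800) = 969/1250 ≈ 0.775200
step 8 [4y] swap r/2=2623/68371: DF=(1 − 2623/68371·(0.961500+0.916900+0.908600+0.886000+0.840700+0.810500+0.775200))/(1+2623/68371) = 7377/10000 ≈ 0.737700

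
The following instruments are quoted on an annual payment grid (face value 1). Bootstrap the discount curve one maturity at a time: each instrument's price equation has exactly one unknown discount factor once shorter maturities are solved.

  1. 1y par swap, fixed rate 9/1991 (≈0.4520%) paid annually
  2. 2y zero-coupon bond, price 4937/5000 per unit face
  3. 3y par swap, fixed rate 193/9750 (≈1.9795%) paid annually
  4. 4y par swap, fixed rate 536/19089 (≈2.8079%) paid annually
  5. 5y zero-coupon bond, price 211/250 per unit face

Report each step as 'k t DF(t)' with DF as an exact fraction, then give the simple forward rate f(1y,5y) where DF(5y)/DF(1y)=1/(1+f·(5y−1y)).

1 1 1991/2000
2 2 4937/5000
3 3 9421/10000
4 4 558/625
5 5 211/250
f(1y,5y) = ((1991/2000)/(211/250) − 1)/(4) = 303/6752 ≈ 4.4876%

step 1 [1y] swap r/1=9/1991: DF=(1 − 9/1991·(0))/(1+9/1991) = 1991/2000 ≈ 0.995500
step 2 [2y] zero: DF = P = 4937/5000 ≈ 0.987400
step 3 [3y] swap r/1=193/9750: DF=(1 − 193/9750·(0.995500+0.987400))/(1+193/9750) = 9421/10000 ≈ 0.942100
step 4 [4y] swap r/1=536/19089: DF=(1 − 536/19089·(0.995500+0.987400+0.942100))/(1+536/19089) = 558/625 ≈ 0.892800
step 5 [5y] zero: DF = P = 211/250 ≈ 0.844000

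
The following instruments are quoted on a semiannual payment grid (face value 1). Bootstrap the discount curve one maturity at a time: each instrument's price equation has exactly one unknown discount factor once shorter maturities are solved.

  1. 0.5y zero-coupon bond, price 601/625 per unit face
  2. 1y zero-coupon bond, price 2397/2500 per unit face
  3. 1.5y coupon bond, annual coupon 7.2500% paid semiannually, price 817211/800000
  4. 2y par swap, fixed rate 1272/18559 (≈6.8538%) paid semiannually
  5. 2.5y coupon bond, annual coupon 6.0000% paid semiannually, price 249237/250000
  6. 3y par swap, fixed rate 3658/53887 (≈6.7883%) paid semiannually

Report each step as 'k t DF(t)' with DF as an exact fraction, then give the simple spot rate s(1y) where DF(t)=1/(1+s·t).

1 1/2 601/625
2 1 2397/2500
3 3/2 4593/5000
4 2 1091/1250
5 5/2 4299/5000
6 3 8171/10000
s(1y) = (1/(2397/2500) − 1)/(1) = 103/2397 ≈ 4.2970%

step 1 [0.5y] zero: DF = P = 601/625 ≈ 0.961600
step 2 [1y] zero: DF = P = 2397/2500 ≈ 0.958800
step 3 [1.5y] bond c/2=29/800: DF=(817211/800000 − 29/800·(0.961600+0.958800))/(1+29/800) = 4593/5000 ≈ 0.918600
step 4 [2y] swap r/2=636/18559: DF=(1 − 636/18559·(0.961600+0.958800+0.918600))/(1+636/18559) = 1091/1250 ≈ 0.872800
step 5 [2.5y] bond c/2=3/100: DF=(249237/250000 − 3/100·(0.961600+0.958800+0.918600+0.872800))/(1+3/100) = 4299/5000 ≈ 0.859800
step 6 [3y] swap r/2=1829/53887: DF=(1 − 1829/53887·(0.961600+0.958800+0.918600+0.872800+0.859800))/(1+1829/53887) = 8171/10000 ≈ 0.817100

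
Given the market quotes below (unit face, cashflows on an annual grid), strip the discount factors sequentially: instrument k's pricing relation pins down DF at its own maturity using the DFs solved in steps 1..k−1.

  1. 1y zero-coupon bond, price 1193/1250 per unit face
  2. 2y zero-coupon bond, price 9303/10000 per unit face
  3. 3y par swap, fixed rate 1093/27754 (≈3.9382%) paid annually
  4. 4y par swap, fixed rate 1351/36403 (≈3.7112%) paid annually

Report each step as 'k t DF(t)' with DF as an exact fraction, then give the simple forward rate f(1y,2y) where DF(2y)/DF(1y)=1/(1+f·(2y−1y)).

1 1 1193/1250
2 2 9303/10000
3 3 8907/10000
4 4 8649/10000
f(1y,2y) = ((1193/1250)/(9303/10000) − 1)/(1) = 241/9303 ≈ 2.5906%

step 1 [1y] zero: DF = P = 1193/1250 ≈ 0.954400
step 2 [2y] zero: DF = P = 9303/10000 ≈ 0.930300
step 3 [3y] swap r/1=1093/27754: DF=(1 − 1093/27754·(0.954400+0.930300))/(1+1093/27754) = 8907/10000 ≈ 0.890700
step 4 [4y] swap r/1=1351/36403: DF=(1 − 1351/36403·(0.954400+0.930300+0.890700))/(1+1351/36403) = 8649/10000 ≈ 0.864900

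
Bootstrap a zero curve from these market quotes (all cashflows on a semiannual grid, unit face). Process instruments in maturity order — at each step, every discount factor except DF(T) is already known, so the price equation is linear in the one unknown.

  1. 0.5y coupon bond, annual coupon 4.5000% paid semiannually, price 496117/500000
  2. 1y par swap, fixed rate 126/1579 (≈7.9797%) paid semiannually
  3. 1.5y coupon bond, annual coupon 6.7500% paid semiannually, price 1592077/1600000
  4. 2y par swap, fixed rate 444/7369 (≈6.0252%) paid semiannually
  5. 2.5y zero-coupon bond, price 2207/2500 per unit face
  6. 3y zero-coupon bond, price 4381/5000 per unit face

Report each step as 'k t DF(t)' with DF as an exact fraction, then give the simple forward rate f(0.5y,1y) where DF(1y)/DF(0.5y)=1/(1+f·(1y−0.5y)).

1 1/2 1213/1250
2 1 2311/2500
3 3/2 9007/10000
4 2 889/1000
5 5/2 2207/2500
6 3 4381/5000
f(0.5y,1y) = ((1213/1250)/(2311/2500) − 1)/(1/2) = 230/2311 ≈ 9.9524%

step 1 [0.5y] bond c/2=9/400: DF=(496117/500000 − 9/400·(0))/(1+9/400) = 1213/1250 ≈ 0.970400
step 2 [1y] swap r/2=63/1579: DF=(1 − 63/1579·(0.970400))/(1+63/1579) = 2311/2500 ≈ 0.924400
step 3 [1.5y] bond c/2=27/800: DF=(1592077/1600000 − 27/800·(0.970400+0.924400))/(1+27/800) = 9007/10000 ≈ 0.900700
step 4 [2y] swap r/2=222/7369: DF=(1 − 222/7369·(0.970400+0.924400+0.900700))/(1+222/7369) = 889/1000 ≈ 0.889000
step 5 [2.5y] zero: DF = P = 2207/2500 ≈ 0.882800
step 6 [3y] zero: DF = P = 4381/5000 ≈ 0.876200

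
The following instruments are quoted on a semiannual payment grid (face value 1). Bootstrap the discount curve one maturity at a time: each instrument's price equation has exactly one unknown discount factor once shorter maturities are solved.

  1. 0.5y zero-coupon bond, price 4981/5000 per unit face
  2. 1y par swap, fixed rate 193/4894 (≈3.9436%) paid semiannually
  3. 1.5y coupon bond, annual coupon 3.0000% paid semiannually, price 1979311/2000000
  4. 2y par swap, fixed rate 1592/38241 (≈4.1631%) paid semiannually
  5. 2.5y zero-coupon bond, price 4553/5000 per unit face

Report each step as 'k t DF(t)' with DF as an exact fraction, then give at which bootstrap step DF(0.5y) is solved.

1 1/2 4981/5000
2 1 4807/5000
3 3/2 9461/10000
4 2 2301/2500
5 5/2 4553/5000
DF(0.5y) is solved at step 1

step 1 [0.5y] zero: DF = P = 4981/5000 ≈ 0.996200
step 2 [1y] swap r/2=193/9788: DF=(1 − 193/9788·(0.996200))/(1+193/9788) = 4807/5000 ≈ 0.961400
step 3 [1.5y] bond c/2=3/200: DF=(1979311/2000000 − 3/200·(0.996200+0.961400))/(1+3/200) = 9461/10000 ≈ 0.946100
step 4 [2y] swap r/2=796/38241: DF=(1 − 796/38241·(0.996200+0.961400+0.946100))/(1+796/38241) = 2301/2500 ≈ 0.920400
step 5 [2.5y] zero: DF = P = 4553/5000 ≈ 0.910600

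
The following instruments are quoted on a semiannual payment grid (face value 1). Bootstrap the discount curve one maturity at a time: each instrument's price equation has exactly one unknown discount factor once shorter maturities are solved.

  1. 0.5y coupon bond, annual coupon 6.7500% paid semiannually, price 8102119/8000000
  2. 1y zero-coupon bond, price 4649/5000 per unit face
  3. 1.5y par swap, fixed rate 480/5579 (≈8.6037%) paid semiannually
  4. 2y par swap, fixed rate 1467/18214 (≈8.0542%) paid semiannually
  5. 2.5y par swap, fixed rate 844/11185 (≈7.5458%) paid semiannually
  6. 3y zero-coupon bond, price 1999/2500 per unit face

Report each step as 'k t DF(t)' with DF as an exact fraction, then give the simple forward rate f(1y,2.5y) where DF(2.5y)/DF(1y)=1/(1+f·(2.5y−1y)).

1 1/2 9797/10000
2 1 4649/5000
3 3/2 22/25
4 2 8533/10000
5 5/2 1039/1250
6 3 1999/2500
f(1y,2.5y) = ((4649/5000)/(1039/1250) − 1)/(3/2) = 493/6234 ≈ 7.9082%

step 1 [0.5y] bond c/2=27/800: DF=(8102119/8000000 − 27/800·(0))/(1+27/800) = 9797/10000 ≈ 0.979700
step 2 [1y] zero: DF = P = 4649/5000 ≈ 0.929800
step 3 [1.5y] swap r/2=240/5579: DF=(1 − 240/5579·(0.979700+0.929800))/(1+240/5579) = 22/25 ≈ 0.880000
step 4 [2y] swap r/2=1467/36428: DF=(1 − 1467/36428·(0.979700+0.929800+0.880000))/(1+1467/36428) = 8533/10000 ≈ 0.853300
step 5 [2.5y] swap r/2=422/11185: DF=(1 − 422/11185·(0.979700+0.929800+0.880000+0.853300))/(1+422/11185) = 1039/1250 ≈ 0.831200
step 6 [3y] zero: DF = P = 1999/2500 ≈ 0.799600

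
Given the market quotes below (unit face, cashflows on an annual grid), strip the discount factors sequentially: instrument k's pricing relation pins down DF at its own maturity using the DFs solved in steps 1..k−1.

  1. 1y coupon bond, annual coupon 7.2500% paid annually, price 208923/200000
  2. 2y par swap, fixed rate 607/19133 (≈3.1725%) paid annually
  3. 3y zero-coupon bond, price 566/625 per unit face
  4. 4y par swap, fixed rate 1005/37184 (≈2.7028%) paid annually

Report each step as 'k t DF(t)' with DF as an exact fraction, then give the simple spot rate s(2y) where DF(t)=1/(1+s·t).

1 1 487/500
2 2 9393/10000
3 3 566/625
4 4 1799/2000
s(2y) = (1/(9393/10000) − 1)/(2) = 607/18786 ≈ 3.2311%

step 1 [1y] bond c/1=29/400: DF=(208923/200000 − 29/400·(0))/(1+29/400) = 487/500 ≈ 0.974000
step 2 [2y] swap r/1=607/19133: DF=(1 − 607/19133·(0.974000))/(1+607/19133) = 9393/10000 ≈ 0.939300
step 3 [3y] zero: DF = P = 566/625 ≈ 0.905600
step 4 [4y] swap r/1=1005/37184: DF=(1 − 1005/37184·(0.974000+0.939300+0.905600))/(1+1005/37184) = 1799/2000 ≈ 0.899500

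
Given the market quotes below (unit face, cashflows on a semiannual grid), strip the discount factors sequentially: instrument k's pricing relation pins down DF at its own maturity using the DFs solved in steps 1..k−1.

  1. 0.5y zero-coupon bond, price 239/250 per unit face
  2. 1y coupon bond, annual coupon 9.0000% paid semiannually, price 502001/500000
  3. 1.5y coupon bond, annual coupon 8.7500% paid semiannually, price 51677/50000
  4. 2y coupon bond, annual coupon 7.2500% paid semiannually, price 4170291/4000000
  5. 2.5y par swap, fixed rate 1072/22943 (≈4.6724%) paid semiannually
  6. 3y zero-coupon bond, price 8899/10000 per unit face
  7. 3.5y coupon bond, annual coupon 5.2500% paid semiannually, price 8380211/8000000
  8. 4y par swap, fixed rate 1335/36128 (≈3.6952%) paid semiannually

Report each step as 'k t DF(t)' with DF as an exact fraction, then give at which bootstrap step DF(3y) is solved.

1 1/2 239/250
2 1 2299/2500
3 3/2 2279/2500
4 2 4543/5000
5 5/2 558/625
6 3 8899/10000
7 7/2 4403/5000
8 4 1733/2000
DF(3y) is solved at step 6

step 1 [0.5y] zero: DF = P = 239/250 ≈ 0.956000
step 2 [1y] bond c/2=9/200: DF=(502001/500000 − 9/200·(0.956000))/(1+9/200) = 2299/2500 ≈ 0.919600
step 3 [1.5y] bond c/2=7/160: DF=(51677/50000 − 7/160·(0.956000+0.919600))/(1+7/160) = 2279/2500 ≈ 0.911600
step 4 [2y] bond c/2=29/800: DF=(4170291/4000000 − 29/800·(0.956000+0.919600+0.911600))/(1+29/800) = 4543/5000 ≈ 0.908600
step 5 [2.5y] swap r/2=536/22943: DF=(1 − 536/22943·(0.956000+0.919600+0.911600+0.908600))/(1+536/22943) = 558/625 ≈ 0.892800
step 6 [3y] zero: DF = P = 8899/10000 ≈ 0.889900
step 7 [3.5y] bond c/2=21/800: DF=(8380211/8000000 − 21/800·(0.956000+0.919600+0.911600+0.908600+0.892800+0.889900))/(1+21/800) = 4403/5000 ≈ 0.880600
step 8 [4y] swap r/2=1335/72256: DF=(1 − 1335/72256·(0.956000+0.919600+0.911600+0.908600+0.892800+0.889900+0.880600))/(1+1335/72256) = 1733/2000 ≈ 0.866500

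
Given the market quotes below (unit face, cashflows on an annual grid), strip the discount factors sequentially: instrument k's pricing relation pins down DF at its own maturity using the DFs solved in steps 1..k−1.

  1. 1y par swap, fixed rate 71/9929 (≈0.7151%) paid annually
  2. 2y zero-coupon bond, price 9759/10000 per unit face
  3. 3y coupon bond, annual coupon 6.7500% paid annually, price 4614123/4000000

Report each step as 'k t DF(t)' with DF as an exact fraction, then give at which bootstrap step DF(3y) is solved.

1 1 9929/10000
2 2 9759/10000
3 3 9561/10000
DF(3y) is solved at step 3

step 1 [1y] swap r/1=71/9929: DF=(1 − 71/9929·(0))/(1+71/9929) = 9929/10000 ≈ 0.992900
step 2 [2y] zero: DF = P = 9759/10000 ≈ 0.975900
step 3 [3y] bond c/1=27/400: DF=(4614123/4000000 − 27/400·(0.992900+0.975900))/(1+27/400) = 9561/10000 ≈ 0.956100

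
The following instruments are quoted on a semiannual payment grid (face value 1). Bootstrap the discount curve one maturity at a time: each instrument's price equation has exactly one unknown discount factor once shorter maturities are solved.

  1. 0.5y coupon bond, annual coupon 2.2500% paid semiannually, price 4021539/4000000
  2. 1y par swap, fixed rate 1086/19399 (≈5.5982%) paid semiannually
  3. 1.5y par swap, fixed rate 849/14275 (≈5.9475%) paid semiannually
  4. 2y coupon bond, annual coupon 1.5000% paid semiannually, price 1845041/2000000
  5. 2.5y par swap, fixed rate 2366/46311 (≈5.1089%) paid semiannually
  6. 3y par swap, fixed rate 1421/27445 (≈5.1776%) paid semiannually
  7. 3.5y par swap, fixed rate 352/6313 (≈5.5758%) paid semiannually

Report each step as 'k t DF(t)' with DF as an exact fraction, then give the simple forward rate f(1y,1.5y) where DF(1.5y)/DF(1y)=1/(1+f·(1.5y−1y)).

step 1 [0.5y] bond c/2=9/800: DF=(4021539/4000000 − 9/800·(0))/(1+9/800) = 4971/5000 ≈ 0.994200
step 2 [1y] swap r/2=543/19399: DF=(1 − 543/19399·(0.994200))/(1+543/19399) = 9457/10000 ≈ 0.945700
step 3 [1.5y] swap r/2=849/28550: DF=(1 − 849/28550·(0.994200+0.945700))/(1+849/28550) = 9151/10000 ≈ 0.915100
step 4 [2y] bond c/2=3/400: DF=(1845041/2000000 − 3/400·(0.994200+0.945700+0.915100))/(1+3/400) = 559/625 ≈ 0.894400
step 5 [2.5y] swap r/2=1183/46311: DF=(1 − 1183/46311·(0.994200+0.945700+0.915100+0.894400))/(1+1183/46311) = 8817/10000 ≈ 0.881700
step 6 [3y] swap r/2=1421/54890: DF=(1 − 1421/54890·(0.994200+0.945700+0.915100+0.894400+0.881700))/(1+1421/54890) = 8579/10000 ≈ 0.857900
step 7 [3.5y] swap r/2=176/6313: DF=(1 − 176/6313·(0.994200+0.945700+0.915100+0.894400+0.881700+0.857900))/(1+176/6313) = 103/125 ≈ 0.824000

1 1/2 4971/5000
2 1 9457/10000
3 3/2 9151/10000
4 2 559/625
5 5/2 8817/10000
6 3 8579/10000
7 7/2 103/125
f(1y,1.5y) = ((9457/10000)/(9151/10000) − 1)/(1/2) = 612/9151 ≈ 6.6878%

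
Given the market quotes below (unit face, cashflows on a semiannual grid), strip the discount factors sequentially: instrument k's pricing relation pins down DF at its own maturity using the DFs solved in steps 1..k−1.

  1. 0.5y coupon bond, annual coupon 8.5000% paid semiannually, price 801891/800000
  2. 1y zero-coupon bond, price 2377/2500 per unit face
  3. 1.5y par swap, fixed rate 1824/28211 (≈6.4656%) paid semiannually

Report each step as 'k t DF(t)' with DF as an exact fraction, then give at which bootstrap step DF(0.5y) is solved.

1 1/2 1923/2000
2 1 2377/2500
3 3/2 568/625
DF(0.5y) is solved at step 1

step 1 [0.5y] bond c/2=17/400: DF=(801891/800000 − 17/400·(0))/(1+17/400) = 1923/2000 ≈ 0.961500
step 2 [1y] zero: DF = P = 2377/2500 ≈ 0.950800
step 3 [1.5y] swap r/2=912/28211: DF=(1 − 912/28211·(0.961500+0.950800))/(1+912/28211) = 568/625 ≈ 0.908800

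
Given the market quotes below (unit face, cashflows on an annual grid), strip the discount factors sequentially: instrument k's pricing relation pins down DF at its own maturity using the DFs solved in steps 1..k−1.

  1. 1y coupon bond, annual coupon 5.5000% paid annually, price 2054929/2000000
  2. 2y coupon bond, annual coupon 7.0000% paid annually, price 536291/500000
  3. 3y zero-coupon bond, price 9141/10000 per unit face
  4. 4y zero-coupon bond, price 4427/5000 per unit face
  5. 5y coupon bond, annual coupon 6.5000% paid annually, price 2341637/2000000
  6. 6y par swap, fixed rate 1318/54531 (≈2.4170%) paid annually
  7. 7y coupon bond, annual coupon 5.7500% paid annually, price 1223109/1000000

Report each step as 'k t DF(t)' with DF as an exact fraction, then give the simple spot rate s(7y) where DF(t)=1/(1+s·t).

1 1 9739/10000
2 2 9387/10000
3 3 9141/10000
4 4 4427/5000
5 5 1091/1250
6 6 4341/5000
7 7 8601/10000
s(7y) = (1/(8601/10000) − 1)/(7) = 1399/60207 ≈ 2.3237%

step 1 [1y] bond c/1=11/200: DF=(2054929/2000000 − 11/200·(0))/(1+11/200) = 9739/10000 ≈ 0.973900
step 2 [2y] bond c/1=7/100: DF=(536291/500000 − 7/100·(0.973900))/(1+7/100) = 9387/10000 ≈ 0.938700
step 3 [3y] zero: DF = P = 9141/10000 ≈ 0.914100
step 4 [4y] zero: DF = P = 4427/5000 ≈ 0.885400
step 5 [5y] bond c/1=13/200: DF=(2341637/2000000 − 13/200·(0.973900+0.938700+0.914100+0.885400))/(1+13/200) = 1091/1250 ≈ 0.872800
step 6 [6y] swap r/1=1318/54531: DF=(1 − 1318/54531·(0.973900+0.938700+0.914100+0.885400+0.872800))/(1+1318/54531) = 4341/5000 ≈ 0.868200
step 7 [7y] bond c/1=23/400: DF=(1223109/1000000 − 23/400·(0.973900+0.938700+0.914100+0.885400+0.872800+0.868200))/(1+23/400) = 8601/10000 ≈ 0.860100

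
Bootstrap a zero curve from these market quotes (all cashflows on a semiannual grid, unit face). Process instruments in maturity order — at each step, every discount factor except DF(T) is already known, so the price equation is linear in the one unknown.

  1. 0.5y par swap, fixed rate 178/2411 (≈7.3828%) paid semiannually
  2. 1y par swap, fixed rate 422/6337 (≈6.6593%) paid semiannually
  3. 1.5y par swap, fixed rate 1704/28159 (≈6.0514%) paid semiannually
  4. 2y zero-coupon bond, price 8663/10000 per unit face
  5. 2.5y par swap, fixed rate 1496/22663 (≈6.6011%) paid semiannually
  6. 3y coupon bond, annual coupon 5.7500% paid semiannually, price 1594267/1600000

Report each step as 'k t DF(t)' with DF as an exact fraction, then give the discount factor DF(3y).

step 1 [0.5y] swap r/2=89/2411: DF=(1 − 89/2411·(0))/(1+89/2411) = 2411/2500 ≈ 0.964400
step 2 [1y] swap r/2=211/6337: DF=(1 − 211/6337·(0.964400))/(1+211/6337) = 9367/10000 ≈ 0.936700
step 3 [1.5y] swap r/2=852/28159: DF=(1 − 852/28159·(0.964400+0.936700))/(1+852/28159) = 2287/2500 ≈ 0.914800
step 4 [2y] zero: DF = P = 8663/10000 ≈ 0.866300
step 5 [2.5y] swap r/2=748/22663: DF=(1 − 748/22663·(0.964400+0.936700+0.914800+0.866300))/(1+748/22663) = 1063/1250 ≈ 0.850400
step 6 [3y] bond c/2=23/800: DF=(1594267/1600000 − 23/800·(0.964400+0.936700+0.914800+0.866300+0.850400))/(1+23/800) = 8419/10000 ≈ 0.841900

1 1/2 2411/2500
2 1 9367/10000
3 3/2 2287/2500
4 2 8663/10000
5 5/2 1063/1250
6 3 8419/10000
DF(3y) = 8419/10000 ≈ 0.841900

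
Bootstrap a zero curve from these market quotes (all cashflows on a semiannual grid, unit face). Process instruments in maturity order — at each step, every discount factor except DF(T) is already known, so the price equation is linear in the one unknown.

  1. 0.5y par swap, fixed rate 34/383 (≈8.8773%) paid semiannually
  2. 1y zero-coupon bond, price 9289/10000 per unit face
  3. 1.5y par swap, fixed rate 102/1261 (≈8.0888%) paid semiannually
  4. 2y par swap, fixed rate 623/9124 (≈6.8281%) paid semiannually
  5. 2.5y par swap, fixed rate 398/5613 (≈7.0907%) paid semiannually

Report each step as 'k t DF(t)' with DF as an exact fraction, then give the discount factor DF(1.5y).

step 1 [0.5y] swap r/2=17/383: DF=(1 − 17/383·(0))/(1+17/383) = 383/400 ≈ 0.957500
step 2 [1y] zero: DF = P = 9289/10000 ≈ 0.928900
step 3 [1.5y] swap r/2=51/1261: DF=(1 − 51/1261·(0.957500+0.928900))/(1+51/1261) = 4439/5000 ≈ 0.887800
step 4 [2y] swap r/2=623/18248: DF=(1 − 623/18248·(0.957500+0.928900+0.887800))/(1+623/18248) = 4377/5000 ≈ 0.875400
step 5 [2.5y] swap r/2=199/5613: DF=(1 − 199/5613·(0.957500+0.928900+0.887800+0.875400))/(1+199/5613) = 1051/1250 ≈ 0.840800

1 1/2 383/400
2 1 9289/10000
3 3/2 4439/5000
4 2 4377/5000
5 5/2 1051/1250
DF(1.5y) = 4439/5000 ≈ 0.887800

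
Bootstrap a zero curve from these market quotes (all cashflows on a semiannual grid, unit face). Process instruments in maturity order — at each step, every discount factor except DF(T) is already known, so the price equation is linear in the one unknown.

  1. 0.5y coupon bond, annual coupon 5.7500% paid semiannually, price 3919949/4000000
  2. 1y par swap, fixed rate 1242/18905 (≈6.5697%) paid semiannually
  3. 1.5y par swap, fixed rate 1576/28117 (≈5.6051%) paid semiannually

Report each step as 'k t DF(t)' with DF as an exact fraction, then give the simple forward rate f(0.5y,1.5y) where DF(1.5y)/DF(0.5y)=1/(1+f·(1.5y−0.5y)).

1 1/2 4763/5000
2 1 9379/10000
3 3/2 2303/2500
f(0.5y,1.5y) = ((4763/5000)/(2303/2500) − 1)/(1) = 157/4606 ≈ 3.4086%

step 1 [0.5y] bond c/2=23/800: DF=(3919949/4000000 − 23/800·(0))/(1+23/800) = 4763/5000 ≈ 0.952600
step 2 [1y] swap r/2=621/18905: DF=(1 − 621/18905·(0.952600))/(1+621/18905) = 9379/10000 ≈ 0.937900
step 3 [1.5y] swap r/2=788/28117: DF=(1 − 788/28117·(0.952600+0.937900))/(1+788/28117) = 2303/2500 ≈ 0.921200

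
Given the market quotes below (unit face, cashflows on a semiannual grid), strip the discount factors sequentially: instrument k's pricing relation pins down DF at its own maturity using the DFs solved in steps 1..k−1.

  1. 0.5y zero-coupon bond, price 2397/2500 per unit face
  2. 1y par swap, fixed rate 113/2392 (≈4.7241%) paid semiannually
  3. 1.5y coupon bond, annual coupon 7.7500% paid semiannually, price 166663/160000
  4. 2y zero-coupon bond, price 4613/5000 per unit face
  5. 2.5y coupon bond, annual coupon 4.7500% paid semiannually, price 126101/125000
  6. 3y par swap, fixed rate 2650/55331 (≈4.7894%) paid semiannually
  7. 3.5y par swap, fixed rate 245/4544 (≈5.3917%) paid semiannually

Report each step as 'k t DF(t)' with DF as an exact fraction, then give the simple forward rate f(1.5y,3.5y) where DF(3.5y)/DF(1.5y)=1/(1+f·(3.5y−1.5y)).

1 1/2 2397/2500
2 1 2387/2500
3 3/2 4657/5000
4 2 4613/5000
5 5/2 449/500
6 3 347/400
7 7/2 1657/2000
f(1.5y,3.5y) = ((4657/5000)/(1657/2000) − 1)/(2) = 1029/16570 ≈ 6.2100%

step 1 [0.5y] zero: DF = P = 2397/2500 ≈ 0.958800
step 2 [1y] swap r/2=113/4784: DF=(1 − 113/4784·(0.958800))/(1+113/4784) = 2387/2500 ≈ 0.954800
step 3 [1.5y] bond c/2=31/800: DF=(166663/160000 − 31/800·(0.958800+0.954800))/(1+31/800) = 4657/5000 ≈ 0.931400
step 4 [2y] zero: DF = P = 4613/5000 ≈ 0.922600
step 5 [2.5y] bond c/2=19/800: DF=(126101/125000 − 19/800·(0.958800+0.954800+0.931400+0.922600))/(1+19/800) = 449/500 ≈ 0.898000
step 6 [3y] swap r/2=1325/55331: DF=(1 − 1325/55331·(0.958800+0.954800+0.931400+0.922600+0.898000))/(1+1325/55331) = 347/400 ≈ 0.867500
step 7 [3.5y] swap r/2=245/9088: DF=(1 − 245/9088·(0.958800+0.954800+0.931400+0.922600+0.898000+0.867500))/(1+245/9088) = 1657/2000 ≈ 0.828500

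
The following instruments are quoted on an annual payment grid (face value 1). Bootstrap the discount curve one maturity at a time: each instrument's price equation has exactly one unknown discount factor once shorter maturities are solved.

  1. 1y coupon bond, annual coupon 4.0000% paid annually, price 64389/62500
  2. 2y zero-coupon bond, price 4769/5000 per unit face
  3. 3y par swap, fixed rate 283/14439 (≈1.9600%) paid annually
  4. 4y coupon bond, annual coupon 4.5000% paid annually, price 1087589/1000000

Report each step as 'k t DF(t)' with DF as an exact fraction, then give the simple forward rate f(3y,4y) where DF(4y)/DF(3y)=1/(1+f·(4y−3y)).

step 1 [1y] bond c/1=1/25: DF=(64389/62500 − 1/25·(0))/(1+1/25) = 4953/5000 ≈ 0.990600
step 2 [2y] zero: DF = P = 4769/5000 ≈ 0.953800
step 3 [3y] swap r/1=283/14439: DF=(1 − 283/14439·(0.990600+0.953800))/(1+283/14439) = 4717/5000 ≈ 0.943400
step 4 [4y] bond c/1=9/200: DF=(1087589/1000000 − 9/200·(0.990600+0.953800+0.943400))/(1+9/200) = 2291/2500 ≈ 0.916400

1 1 4953/5000
2 2 4769/5000
3 3 4717/5000
4 4 2291/2500
f(3y,4y) = ((4717/5000)/(2291/2500) − 1)/(1) = 135/4582 ≈ 2.9463%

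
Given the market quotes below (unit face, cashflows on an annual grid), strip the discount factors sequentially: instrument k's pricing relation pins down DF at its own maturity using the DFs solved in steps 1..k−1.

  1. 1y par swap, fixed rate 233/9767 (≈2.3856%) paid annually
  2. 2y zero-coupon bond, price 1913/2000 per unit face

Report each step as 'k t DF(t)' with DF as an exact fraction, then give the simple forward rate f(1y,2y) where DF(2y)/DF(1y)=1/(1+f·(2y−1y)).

step 1 [1y] swap r/1=233/9767: DF=(1 − 233/9767·(0))/(1+233/9767) = 9767/10000 ≈ 0.976700
step 2 [2y] zero: DF = P = 1913/2000 ≈ 0.956500

1 1 9767/10000
2 2 1913/2000
f(1y,2y) = ((9767/10000)/(1913/2000) − 1)/(1) = 202/9565 ≈ 2.1119%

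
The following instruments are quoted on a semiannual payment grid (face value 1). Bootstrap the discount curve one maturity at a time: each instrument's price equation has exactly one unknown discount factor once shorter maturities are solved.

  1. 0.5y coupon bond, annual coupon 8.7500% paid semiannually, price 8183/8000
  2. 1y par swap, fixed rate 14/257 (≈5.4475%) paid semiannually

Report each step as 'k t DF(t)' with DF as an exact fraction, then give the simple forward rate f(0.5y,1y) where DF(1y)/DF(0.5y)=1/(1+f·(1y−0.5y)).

step 1 [0.5y] bond c/2=7/160: DF=(8183/8000 − 7/160·(0))/(1+7/160) = 49/50 ≈ 0.980000
step 2 [1y] swap r/2=7/257: DF=(1 − 7/257·(0.980000))/(1+7/257) = 379/400 ≈ 0.947500

1 1/2 49/50
2 1 379/400
f(0.5y,1y) = ((49/50)/(379/400) − 1)/(1/2) = 26/379 ≈ 6.8602%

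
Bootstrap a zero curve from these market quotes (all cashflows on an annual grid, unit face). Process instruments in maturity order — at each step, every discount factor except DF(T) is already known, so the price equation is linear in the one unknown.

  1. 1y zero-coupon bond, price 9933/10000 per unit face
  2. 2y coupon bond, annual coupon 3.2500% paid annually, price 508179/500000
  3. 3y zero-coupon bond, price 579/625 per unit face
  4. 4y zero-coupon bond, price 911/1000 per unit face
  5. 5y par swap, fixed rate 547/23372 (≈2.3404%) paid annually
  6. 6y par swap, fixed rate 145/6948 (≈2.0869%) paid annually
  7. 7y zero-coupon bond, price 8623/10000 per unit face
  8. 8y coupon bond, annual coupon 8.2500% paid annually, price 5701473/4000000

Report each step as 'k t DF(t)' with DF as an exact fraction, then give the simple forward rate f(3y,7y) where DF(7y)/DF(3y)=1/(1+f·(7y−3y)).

step 1 [1y] zero: DF = P = 9933/10000 ≈ 0.993300
step 2 [2y] bond c/1=13/400: DF=(508179/500000 − 13/400·(0.993300))/(1+13/400) = 9531/10000 ≈ 0.953100
step 3 [3y] zero: DF = P = 579/625 ≈ 0.926400
step 4 [4y] zero: DF = P = 911/1000 ≈ 0.911000
step 5 [5y] swap r/1=547/23372: DF=(1 − 547/23372·(0.993300+0.953100+0.926400+0.911000))/(1+547/23372) = 4453/5000 ≈ 0.890600
step 6 [6y] swap r/1=145/6948: DF=(1 − 145/6948·(0.993300+0.953100+0.926400+0.911000+0.890600))/(1+145/6948) = 221/250 ≈ 0.884000
step 7 [7y] zero: DF = P = 8623/10000 ≈ 0.862300
step 8 [8y] bond c/1=33/400: DF=(5701473/4000000 − 33/400·(0.993300+0.953100+0.926400+0.911000+0.890600+0.884000+0.862300))/(1+33/400) = 4137/5000 ≈ 0.827400

1 1 9933/10000
2 2 9531/10000
3 3 579/625
4 4 911/1000
5 5 4453/5000
6 6 221/250
7 7 8623/10000
8 8 4137/5000
f(3y,7y) = ((579/625)/(8623/10000) − 1)/(4) = 641/34492 ≈ 1.8584%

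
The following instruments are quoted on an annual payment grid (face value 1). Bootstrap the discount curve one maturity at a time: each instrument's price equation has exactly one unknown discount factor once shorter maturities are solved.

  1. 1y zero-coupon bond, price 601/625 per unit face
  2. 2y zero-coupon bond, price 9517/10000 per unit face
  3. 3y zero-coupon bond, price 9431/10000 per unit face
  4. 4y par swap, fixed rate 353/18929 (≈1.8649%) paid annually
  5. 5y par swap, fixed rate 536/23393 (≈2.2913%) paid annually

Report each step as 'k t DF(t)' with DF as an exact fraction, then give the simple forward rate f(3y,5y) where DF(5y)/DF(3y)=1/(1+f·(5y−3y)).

1 1 601/625
2 2 9517/10000
3 3 9431/10000
4 4 4647/5000
5 5 558/625
f(3y,5y) = ((9431/10000)/(558/625) − 1)/(2) = 503/17856 ≈ 2.8170%

step 1 [1y] zero: DF = P = 601/625 ≈ 0.961600
step 2 [2y] zero: DF = P = 9517/10000 ≈ 0.951700
step 3 [3y] zero: DF = P = 9431/10000 ≈ 0.943100
step 4 [4y] swap r/1=353/18929: DF=(1 − 353/18929·(0.961600+0.951700+0.943100))/(1+353/18929) = 4647/5000 ≈ 0.929400
step 5 [5y] swap r/1=536/23393: DF=(1 − 536/23393·(0.961600+0.951700+0.943100+0.929400))/(1+536/23393) = 558/625 ≈ 0.892800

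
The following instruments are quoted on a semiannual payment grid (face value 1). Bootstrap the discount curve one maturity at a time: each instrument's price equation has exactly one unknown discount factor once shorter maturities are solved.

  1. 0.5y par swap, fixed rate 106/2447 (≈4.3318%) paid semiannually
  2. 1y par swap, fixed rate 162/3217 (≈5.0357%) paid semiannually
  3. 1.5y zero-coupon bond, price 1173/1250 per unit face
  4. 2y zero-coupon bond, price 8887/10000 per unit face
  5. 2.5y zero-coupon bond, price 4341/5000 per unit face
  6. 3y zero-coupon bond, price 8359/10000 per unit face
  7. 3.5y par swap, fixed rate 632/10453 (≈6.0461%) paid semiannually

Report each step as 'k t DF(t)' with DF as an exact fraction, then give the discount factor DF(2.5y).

1 1/2 2447/2500
2 1 4757/5000
3 3/2 1173/1250
4 2 8887/10000
5 5/2 4341/5000
6 3 8359/10000
7 7/2 1013/1250
DF(2.5y) = 4341/5000 ≈ 0.868200

step 1 [0.5y] swap r/2=53/2447: DF=(1 − 53/2447·(0))/(1+53/2447) = 2447/2500 ≈ 0.978800
step 2 [1y] swap r/2=81/3217: DF=(1 − 81/3217·(0.978800))/(1+81/3217) = 4757/5000 ≈ 0.951400
step 3 [1.5y] zero: DF = P = 1173/1250 ≈ 0.938400
step 4 [2y] zero: DF = P = 8887/10000 ≈ 0.888700
step 5 [2.5y] zero: DF = P = 4341/5000 ≈ 0.868200
step 6 [3y] zero: DF = P = 8359/10000 ≈ 0.835900
step 7 [3.5y] swap r/2=316/10453: DF=(1 − 316/10453·(0.978800+0.951400+0.938400+0.888700+0.868200+0.835900))/(1+316/10453) = 1013/1250 ≈ 0.810400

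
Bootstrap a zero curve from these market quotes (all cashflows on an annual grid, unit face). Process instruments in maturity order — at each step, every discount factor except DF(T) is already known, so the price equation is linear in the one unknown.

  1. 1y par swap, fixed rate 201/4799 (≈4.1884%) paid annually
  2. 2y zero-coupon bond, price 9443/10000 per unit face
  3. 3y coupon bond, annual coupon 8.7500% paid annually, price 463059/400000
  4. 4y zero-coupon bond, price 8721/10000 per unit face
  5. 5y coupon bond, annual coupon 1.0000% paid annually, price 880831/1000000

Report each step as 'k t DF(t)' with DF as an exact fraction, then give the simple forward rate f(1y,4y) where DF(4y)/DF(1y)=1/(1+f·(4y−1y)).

1 1 4799/5000
2 2 9443/10000
3 3 9113/10000
4 4 8721/10000
5 5 2089/2500
f(1y,4y) = ((4799/5000)/(8721/10000) − 1)/(3) = 877/26163 ≈ 3.3521%

step 1 [1y] swap r/1=201/4799: DF=(1 − 201/4799·(0))/(1+201/4799) = 4799/5000 ≈ 0.959800
step 2 [2y] zero: DF = P = 9443/10000 ≈ 0.944300
step 3 [3y] bond c/1=7/80: DF=(463059/400000 − 7/80·(0.959800+0.944300))/(1+7/80) = 9113/10000 ≈ 0.911300
step 4 [4y] zero: DF = P = 8721/10000 ≈ 0.872100
step 5 [5y] bond c/1=1/100: DF=(880831/1000000 − 1/100·(0.959800+0.944300+0.911300+0.872100))/(1+1/100) = 2089/2500 ≈ 0.835600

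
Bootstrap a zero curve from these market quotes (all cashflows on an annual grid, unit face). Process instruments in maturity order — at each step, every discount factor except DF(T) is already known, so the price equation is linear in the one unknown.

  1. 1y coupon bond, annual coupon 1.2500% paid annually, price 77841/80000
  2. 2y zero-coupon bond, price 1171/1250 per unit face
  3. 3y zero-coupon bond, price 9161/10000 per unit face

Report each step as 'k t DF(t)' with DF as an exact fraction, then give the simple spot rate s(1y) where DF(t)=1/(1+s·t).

1 1 961/1000
2 2 1171/1250
3 3 9161/10000
s(1y) = (1/(961/1000) − 1)/(1) = 39/961 ≈ 4.0583%

step 1 [1y] bond c/1=1/80: DF=(77841/80000 − 1/80·(0))/(1+1/80) = 961/1000 ≈ 0.961000
step 2 [2y] zero: DF = P = 1171/1250 ≈ 0.936800
step 3 [3y] zero: DF = P = 9161/10000 ≈ 0.916100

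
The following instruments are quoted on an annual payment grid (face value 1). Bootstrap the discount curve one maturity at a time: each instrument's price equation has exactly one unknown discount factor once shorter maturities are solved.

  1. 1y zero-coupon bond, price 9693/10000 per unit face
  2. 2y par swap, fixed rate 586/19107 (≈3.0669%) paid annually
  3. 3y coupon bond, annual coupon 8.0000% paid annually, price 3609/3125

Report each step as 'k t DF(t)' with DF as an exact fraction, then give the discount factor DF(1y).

step 1 [1y] zero: DF = P = 9693/10000 ≈ 0.969300
step 2 [2y] swap r/1=586/19107: DF=(1 − 586/19107·(0.969300))/(1+586/19107) = 4707/5000 ≈ 0.941400
step 3 [3y] bond c/1=2/25: DF=(3609/3125 − 2/25·(0.969300+0.941400))/(1+2/25) = 4639/5000 ≈ 0.927800

1 1 9693/10000
2 2 4707/5000
3 3 4639/5000
DF(1y) = 9693/10000 ≈ 0.969300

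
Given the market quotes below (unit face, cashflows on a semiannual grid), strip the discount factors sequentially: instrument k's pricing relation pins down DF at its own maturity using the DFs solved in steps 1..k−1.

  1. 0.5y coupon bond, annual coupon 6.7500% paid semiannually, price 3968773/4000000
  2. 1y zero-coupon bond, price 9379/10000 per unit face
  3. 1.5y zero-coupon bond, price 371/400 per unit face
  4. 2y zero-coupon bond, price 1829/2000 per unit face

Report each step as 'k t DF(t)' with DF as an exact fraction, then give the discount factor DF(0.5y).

step 1 [0.5y] bond c/2=27/800: DF=(3968773/4000000 − 27/800·(0))/(1+27/800) = 4799/5000 ≈ 0.959800
step 2 [1y] zero: DF = P = 9379/10000 ≈ 0.937900
step 3 [1.5y] zero: DF = P = 371/400 ≈ 0.927500
step 4 [2y] zero: DF = P = 1829/2000 ≈ 0.914500

1 1/2 4799/5000
2 1 9379/10000
3 3/2 371/400
4 2 1829/2000
DF(0.5y) = 4799/5000 ≈ 0.959800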